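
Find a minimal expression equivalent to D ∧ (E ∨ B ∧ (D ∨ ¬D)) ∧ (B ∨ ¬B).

D ∧ (E ∨ B)

D ∧ (E ∨ B ∧ (D ∨ ¬D)) ∧ (B ∨ ¬B)
= D ∧ (E ∨ B ∧ (D ∨ ¬D))
= D ∧ (E ∨ B)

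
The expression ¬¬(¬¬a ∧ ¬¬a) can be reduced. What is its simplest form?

¬¬(¬¬a ∧ ¬¬a)
= ¬(¬a ∨ ¬a)
= a ∧ a
= a

a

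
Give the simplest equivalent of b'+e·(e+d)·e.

b'+e

b'+e·(e+d)·e
= b'+e·e   — absorption
= b'+e   — idempotence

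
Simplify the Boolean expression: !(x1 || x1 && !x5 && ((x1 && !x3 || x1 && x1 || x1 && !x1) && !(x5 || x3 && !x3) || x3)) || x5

!x1 || x5

!(x1 || x1 && !x5 && ((x1 && !x3 || x1 && x1 || x1 && !x1) && !(x5 || x3 && !x3) || x3)) || x5
= !(x1 || x1 && !x5 && ((x1 && !x3 || x1) && !(x5 || x3 && !x3) || x3)) || x5
= !(x1 || x1 && !x5 && ((x1 && !x3 || x1) && !x5 || x3)) || x5
= !(x1 || x1 && !x5 && (x1 && !x5 || x3)) || x5
= !(x1 || x1 && !x5) || x5
= !x1 || x5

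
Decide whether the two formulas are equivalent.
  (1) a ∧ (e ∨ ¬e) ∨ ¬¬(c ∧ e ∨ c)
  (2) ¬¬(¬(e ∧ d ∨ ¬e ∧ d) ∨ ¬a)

No

E1: a ∧ (e ∨ ¬e) ∨ ¬¬(c ∧ e ∨ c)
    = a ∨ ¬¬(c ∧ e ∨ c)
    = a ∨ ¬¬c
    = a ∨ c
E2: ¬¬(¬(e ∧ d ∨ ¬e ∧ d) ∨ ¬a)
    = ¬¬(¬d ∨ ¬a)
    = ¬d ∨ ¬a
These differ: at a=0, c=0, d=1, e=0, E1 = 0 but E2 = 1.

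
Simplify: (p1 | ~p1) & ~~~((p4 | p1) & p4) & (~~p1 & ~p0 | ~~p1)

~p4 & p1

(p1 | ~p1) & ~~~((p4 | p1) & p4) & (~~p1 & ~p0 | ~~p1)
= ~~~((p4 | p1) & p4) & (~~p1 & ~p0 | ~~p1)
= ~((p4 | p1) & p4) & (~~p1 & ~p0 | ~~p1)
= ~((p4 | p1) & p4) & ~~p1
= ~((p4 | p1) & p4) & p1
= ~p4 & p1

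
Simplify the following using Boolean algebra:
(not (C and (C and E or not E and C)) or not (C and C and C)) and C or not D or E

not D or E

(not (C and (C and E or not E and C)) or not (C and C and C)) and C or not D or E
= (not (C and (C and E or not E and C)) or not (C and C)) and C or not D or E   — idempotence
= (not (C and C) or not (C and C)) and C or not D or E   — distribution
= not (C and C) and C or not D or E   — idempotence
= not C and C or not D or E   — idempotence
= not D or E   — complement / identity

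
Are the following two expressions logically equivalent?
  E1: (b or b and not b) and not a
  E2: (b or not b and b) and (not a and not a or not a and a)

E1: (b or b and not b) and not a
    = b and not a
E2: (b or not b and b) and (not a and not a or not a and a)
    = b and (not a and not a or not a and a)
    = b and not a
Both reduce to b and not a, so they are equivalent.

Yes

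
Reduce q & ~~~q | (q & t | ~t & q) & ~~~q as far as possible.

q & ~~~q | (q & t | ~t & q) & ~~~q
= q & ~~~q | q & ~~~q
= q & ~~~q
= q & ~q
= 0

0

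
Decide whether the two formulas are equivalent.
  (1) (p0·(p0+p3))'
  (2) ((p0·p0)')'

E1: (p0·(p0+p3))'
    = p0'   (absorption)
E2: ((p0·p0)')'
    = p0·p0   (double negation)
    = p0   (idempotence)
These differ: at p0=0, p3=0, E1 = 1 but E2 = 0.

No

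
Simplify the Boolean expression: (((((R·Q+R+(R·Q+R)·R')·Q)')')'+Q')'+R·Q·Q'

(((((R·Q+R+(R·Q+R)·R')·Q)')')'+Q')'+R·Q·Q'
= (((R·Q+R+(R·Q+R)·R')·Q)'+Q')'+R·Q·Q'   — double negation
= (((R·Q+R)·Q)'+Q')'+R·Q·Q'   — absorption
= ((R·Q)'+Q')'+R·Q·Q'   — absorption
= R·Q·Q+R·Q·Q'   — De Morgan
= R·Q   — distribution

R·Q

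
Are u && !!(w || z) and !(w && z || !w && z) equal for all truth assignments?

No

E1: u && !!(w || z)
    = u && (w || z)   — double negation
E2: !(w && z || !w && z)
    = !z   — distribution
These differ: at u=0, w=0, z=0, E1 = 0 but E2 = 1.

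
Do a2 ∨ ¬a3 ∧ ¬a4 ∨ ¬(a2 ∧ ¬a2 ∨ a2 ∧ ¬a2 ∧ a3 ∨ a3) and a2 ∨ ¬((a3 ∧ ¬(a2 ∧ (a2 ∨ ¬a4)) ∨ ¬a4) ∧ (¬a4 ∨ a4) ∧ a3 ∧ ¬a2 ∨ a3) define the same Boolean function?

Yes

E1: a2 ∨ ¬a3 ∧ ¬a4 ∨ ¬(a2 ∧ ¬a2 ∨ a2 ∧ ¬a2 ∧ a3 ∨ a3)
    = a2 ∨ ¬a3 ∧ ¬a4 ∨ ¬(a2 ∧ ¬a2 ∨ a3)   — absorption
    = a2 ∨ ¬a3 ∧ ¬a4 ∨ ¬a3   — complement / identity
    = a2 ∨ ¬a3   — absorption
E2: a2 ∨ ¬((a3 ∧ ¬(a2 ∧ (a2 ∨ ¬a4)) ∨ ¬a4) ∧ (¬a4 ∨ a4) ∧ a3 ∧ ¬a2 ∨ a3)
    = a2 ∨ ¬((a3 ∧ ¬(a2 ∧ (a2 ∨ ¬a4)) ∨ ¬a4) ∧ a3 ∧ ¬a2 ∨ a3)   — complement / identity
    = a2 ∨ ¬((a3 ∧ ¬a2 ∨ ¬a4) ∧ a3 ∧ ¬a2 ∨ a3)   — absorption
    = a2 ∨ ¬(a3 ∧ ¬a2 ∨ a3)   — absorption
    = a2 ∨ ¬a3   — absorption
Both reduce to a2 ∨ ¬a3, so they are equivalent.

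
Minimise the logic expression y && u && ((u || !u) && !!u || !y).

y && u && ((u || !u) && !!u || !y)
= y && u && (!!u || !y)
= y && u && (u || !y)
= y && u

y && u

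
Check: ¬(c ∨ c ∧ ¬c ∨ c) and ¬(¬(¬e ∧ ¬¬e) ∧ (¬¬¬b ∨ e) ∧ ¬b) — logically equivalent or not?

No

E1: ¬(c ∨ c ∧ ¬c ∨ c)
    = ¬(c ∨ c)   — complement / identity
    = ¬c   — idempotence
E2: ¬(¬(¬e ∧ ¬¬e) ∧ (¬¬¬b ∨ e) ∧ ¬b)
    = ¬(¬(¬e ∧ ¬¬e) ∧ (¬b ∨ e) ∧ ¬b)   — double negation
    = ¬((e ∨ ¬e) ∧ (¬b ∨ e) ∧ ¬b)   — De Morgan
    = ¬((¬b ∨ e) ∧ ¬b)   — complement / identity
    = ¬¬b   — absorption
    = b   — double negation
These differ: at b=0, c=0, e=1, E1 = 1 but E2 = 0.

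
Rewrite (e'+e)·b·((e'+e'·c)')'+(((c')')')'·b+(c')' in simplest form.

b·e'+c

(e'+e)·b·((e'+e'·c)')'+(((c')')')'·b+(c')'
= (e'+e)·b·((e'+e'·c)')'+(c')'·b+(c')'   [double negation]
= (e'+e)·b·((e')')'+(c')'·b+(c')'   [absorption]
= (e'+e)·b·e'+(c')'·b+(c')'   [double negation]
= (e'+e)·b·e'+(c')'   [absorption]
= (e'+e)·b·e'+c   [double negation]
= b·e'+c   [complement / identity]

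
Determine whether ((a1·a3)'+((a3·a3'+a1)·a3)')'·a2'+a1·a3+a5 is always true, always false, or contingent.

contingent

((a1·a3)'+((a3·a3'+a1)·a3)')'·a2'+a1·a3+a5
= ((a1·a3)'+(a1·a3)')'·a2'+a1·a3+a5
= ((a1·a3)')'·a2'+a1·a3+a5
= a1·a3·a2'+a1·a3+a5
= a1·a3+a5
This depends on a1, a3, a5, so it is not a constant.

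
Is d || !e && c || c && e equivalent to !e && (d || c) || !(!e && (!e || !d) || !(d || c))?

E1: d || !e && c || c && e
    = d || c   (distribution)
E2: !e && (d || c) || !(!e && (!e || !d) || !(d || c))
    = !e && (d || c) || !(!e || !(d || c))   (absorption)
    = !e && (d || c) || e && (d || c)   (De Morgan)
    = d || c   (distribution)
Both reduce to d || c, so they are equivalent.

Yes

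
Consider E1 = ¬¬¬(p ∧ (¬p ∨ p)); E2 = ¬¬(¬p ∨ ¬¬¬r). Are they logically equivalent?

No

E1: ¬¬¬(p ∧ (¬p ∨ p))
    = ¬(p ∧ (¬p ∨ p))   [double negation]
    = ¬p   [complement / identity]
E2: ¬¬(¬p ∨ ¬¬¬r)
    = ¬p ∨ ¬¬¬r   [double negation]
    = ¬p ∨ ¬r   [double negation]
These differ: at p=1, r=0, E1 = 0 but E2 = 1.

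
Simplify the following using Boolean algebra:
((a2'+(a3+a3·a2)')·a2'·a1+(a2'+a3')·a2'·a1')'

a2

((a2'+(a3+a3·a2)')·a2'·a1+(a2'+a3')·a2'·a1')'
= ((a2'+a3')·a2'·a1+(a2'+a3')·a2'·a1')'   — absorption
= ((a2'+a3')·a2')'   — distribution
= (a2')'   — absorption
= a2   — double negation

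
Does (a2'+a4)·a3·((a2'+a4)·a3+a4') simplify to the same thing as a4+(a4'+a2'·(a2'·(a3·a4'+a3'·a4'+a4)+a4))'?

E1: (a2'+a4)·a3·((a2'+a4)·a3+a4')
    = (a2'+a4)·a3   — absorption
E2: a4+(a4'+a2'·(a2'·(a3·a4'+a3'·a4'+a4)+a4))'
    = a4+(a4'+a2'·(a2'·(a4'+a4)+a4))'   — distribution
    = a4+(a4'+a2'·(a2'+a4))'   — complement / identity
    = a4+(a4'+a2')'   — absorption
    = a4+a4·a2   — De Morgan
    = a4   — absorption
These differ: at a2=1, a3=0, a4=1, E1 = 0 but E2 = 1.

No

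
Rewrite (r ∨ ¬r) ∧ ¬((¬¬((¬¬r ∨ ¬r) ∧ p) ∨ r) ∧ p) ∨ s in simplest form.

¬p ∨ s

(r ∨ ¬r) ∧ ¬((¬¬((¬¬r ∨ ¬r) ∧ p) ∨ r) ∧ p) ∨ s
= ¬((¬¬((¬¬r ∨ ¬r) ∧ p) ∨ r) ∧ p) ∨ s   [complement / identity]
= ¬(((¬¬r ∨ ¬r) ∧ p ∨ r) ∧ p) ∨ s   [double negation]
= ¬(((r ∨ ¬r) ∧ p ∨ r) ∧ p) ∨ s   [double negation]
= ¬((p ∨ r) ∧ p) ∨ s   [complement / identity]
= ¬p ∨ s   [absorption]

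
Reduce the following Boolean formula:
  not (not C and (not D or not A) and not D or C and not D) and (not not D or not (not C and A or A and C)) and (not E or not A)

D and (not E or not A)

not (not C and (not D or not A) and not D or C and not D) and (not not D or not (not C and A or A and C)) and (not E or not A)
= not (not C and not D or C and not D) and (not not D or not (not C and A or A and C)) and (not E or not A)   [absorption]
= not (not C and not D or C and not D) and (not not D or not A) and (not E or not A)   [distribution]
= not not D and (not not D or not A) and (not E or not A)   [distribution]
= not not D and (not E or not A)   [absorption]
= D and (not E or not A)   [double negation]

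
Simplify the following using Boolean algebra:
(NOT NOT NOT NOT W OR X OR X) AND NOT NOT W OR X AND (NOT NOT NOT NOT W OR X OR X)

W OR X

(NOT NOT NOT NOT W OR X OR X) AND NOT NOT W OR X AND (NOT NOT NOT NOT W OR X OR X)
= (NOT NOT NOT NOT W OR X OR X) AND (NOT NOT W OR X)
= (NOT NOT W OR X OR X) AND (NOT NOT W OR X)
= (NOT NOT W OR X OR X) AND (W OR X)
= (W OR X OR X) AND (W OR X)
= W OR X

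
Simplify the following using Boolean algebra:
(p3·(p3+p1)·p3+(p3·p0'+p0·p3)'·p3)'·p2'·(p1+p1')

(p3·(p3+p1)·p3+(p3·p0'+p0·p3)'·p3)'·p2'·(p1+p1')
= (p3·p3+(p3·p0'+p0·p3)'·p3)'·p2'·(p1+p1')
= (p3·p3+(p3·p0'+p0·p3)'·p3)'·p2'
= (p3·p3+p3'·p3)'·p2'
= p3'·p2'

p3'·p2'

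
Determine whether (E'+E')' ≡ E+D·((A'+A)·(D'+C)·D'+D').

E1: (E'+E')'
    = (E')'
    = E
E2: E+D·((A'+A)·(D'+C)·D'+D')
    = E+D·((D'+C)·D'+D')
    = E+D·(D'+D')
    = E+D·D'
    = E
Both reduce to E, so they are equivalent.

Yes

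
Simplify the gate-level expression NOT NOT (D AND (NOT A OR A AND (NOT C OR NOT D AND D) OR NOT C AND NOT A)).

D AND (NOT A OR NOT C)

NOT NOT (D AND (NOT A OR A AND (NOT C OR NOT D AND D) OR NOT C AND NOT A))
= NOT NOT (D AND (NOT A OR A AND NOT C OR NOT C AND NOT A))
= NOT NOT (D AND (NOT A OR NOT C))
= D AND (NOT A OR NOT C)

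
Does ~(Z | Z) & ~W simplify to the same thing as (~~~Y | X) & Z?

E1: ~(Z | Z) & ~W
    = ~Z & ~W   — idempotence
E2: (~~~Y | X) & Z
    = (~Y | X) & Z   — double negation
These differ: at W=0, X=1, Y=0, Z=0, E1 = 1 but E2 = 0.

No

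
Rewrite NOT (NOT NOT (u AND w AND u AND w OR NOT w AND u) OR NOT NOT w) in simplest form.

NOT (NOT NOT (u AND w AND u AND w OR NOT w AND u) OR NOT NOT w)
= NOT (u AND w AND u AND w OR NOT w AND u) AND NOT w   — De Morgan
= NOT (u AND w OR NOT w AND u) AND NOT w   — idempotence
= NOT u AND NOT w   — distribution

NOT u AND NOT w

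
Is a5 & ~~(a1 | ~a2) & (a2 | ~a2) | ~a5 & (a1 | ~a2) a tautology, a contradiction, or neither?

a5 & ~~(a1 | ~a2) & (a2 | ~a2) | ~a5 & (a1 | ~a2)
= a5 & (a1 | ~a2) & (a2 | ~a2) | ~a5 & (a1 | ~a2)   — double negation
= a5 & (a1 | ~a2) | ~a5 & (a1 | ~a2)   — complement / identity
= a1 | ~a2   — distribution
This depends on a1, a2, so it is not a constant.

neither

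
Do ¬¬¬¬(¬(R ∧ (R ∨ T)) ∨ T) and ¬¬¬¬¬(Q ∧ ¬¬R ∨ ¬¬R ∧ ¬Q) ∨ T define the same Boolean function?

E1: ¬¬¬¬(¬(R ∧ (R ∨ T)) ∨ T)
    = ¬¬¬¬(¬R ∨ T)   (absorption)
    = ¬¬(¬R ∨ T)   (double negation)
    = ¬R ∨ T   (double negation)
E2: ¬¬¬¬¬(Q ∧ ¬¬R ∨ ¬¬R ∧ ¬Q) ∨ T
    = ¬¬¬(Q ∧ ¬¬R ∨ ¬¬R ∧ ¬Q) ∨ T   (double negation)
    = ¬¬¬¬¬R ∨ T   (distribution)
    = ¬¬¬R ∨ T   (double negation)
    = ¬R ∨ T   (double negation)
Both reduce to ¬R ∨ T, so they are equivalent.

Yes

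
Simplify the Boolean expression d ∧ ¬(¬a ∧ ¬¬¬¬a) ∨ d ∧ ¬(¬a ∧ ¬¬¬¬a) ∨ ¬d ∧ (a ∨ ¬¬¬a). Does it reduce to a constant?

d ∧ ¬(¬a ∧ ¬¬¬¬a) ∨ d ∧ ¬(¬a ∧ ¬¬¬¬a) ∨ ¬d ∧ (a ∨ ¬¬¬a)
= d ∧ ¬(¬a ∧ ¬¬¬¬a) ∨ ¬d ∧ (a ∨ ¬¬¬a)   [idempotence]
= d ∧ (a ∨ ¬¬¬a) ∨ ¬d ∧ (a ∨ ¬¬¬a)   [De Morgan]
= a ∨ ¬¬¬a   [distribution]
= a ∨ ¬a   [double negation]
= True   [complement]

True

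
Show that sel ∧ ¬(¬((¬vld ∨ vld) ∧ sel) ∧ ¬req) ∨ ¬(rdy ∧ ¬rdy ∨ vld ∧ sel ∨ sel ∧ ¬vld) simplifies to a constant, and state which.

True

sel ∧ ¬(¬((¬vld ∨ vld) ∧ sel) ∧ ¬req) ∨ ¬(rdy ∧ ¬rdy ∨ vld ∧ sel ∨ sel ∧ ¬vld)
= sel ∧ ¬(¬sel ∧ ¬req) ∨ ¬(rdy ∧ ¬rdy ∨ vld ∧ sel ∨ sel ∧ ¬vld)   [complement / identity]
= sel ∧ ¬(¬sel ∧ ¬req) ∨ ¬(rdy ∧ ¬rdy ∨ sel)   [distribution]
= sel ∧ (sel ∨ req) ∨ ¬(rdy ∧ ¬rdy ∨ sel)   [De Morgan]
= sel ∧ (sel ∨ req) ∨ ¬sel   [complement / identity]
= sel ∨ ¬sel   [absorption]
= True   [complement]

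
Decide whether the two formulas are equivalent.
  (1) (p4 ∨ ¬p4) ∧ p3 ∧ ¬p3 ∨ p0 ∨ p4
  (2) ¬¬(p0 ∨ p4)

Yes

E1: (p4 ∨ ¬p4) ∧ p3 ∧ ¬p3 ∨ p0 ∨ p4
    = p3 ∧ ¬p3 ∨ p0 ∨ p4   [complement / identity]
    = p0 ∨ p4   [complement / identity]
E2: ¬¬(p0 ∨ p4)
    = p0 ∨ p4   [double negation]
Both reduce to p0 ∨ p4, so they are equivalent.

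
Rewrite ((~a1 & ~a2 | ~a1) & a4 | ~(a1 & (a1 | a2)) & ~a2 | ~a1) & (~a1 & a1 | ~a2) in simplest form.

~a1 & ~a2

((~a1 & ~a2 | ~a1) & a4 | ~(a1 & (a1 | a2)) & ~a2 | ~a1) & (~a1 & a1 | ~a2)
= ((~a1 & ~a2 | ~a1) & a4 | ~a1 & ~a2 | ~a1) & (~a1 & a1 | ~a2)   [absorption]
= (~a1 & ~a2 | ~a1) & (~a1 & a1 | ~a2)   [absorption]
= ~a1 & (~a1 & a1 | ~a2)   [absorption]
= ~a1 & ~a2   [complement / identity]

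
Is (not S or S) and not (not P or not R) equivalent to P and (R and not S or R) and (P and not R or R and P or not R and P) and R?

E1: (not S or S) and not (not P or not R)
    = not (not P or not R)
    = P and R
E2: P and (R and not S or R) and (P and not R or R and P or not R and P) and R
    = P and (R and not S or R) and (P and not R or P) and R
    = P and R and (P and not R or P) and R
    = P and R and P and R
    = P and R
Both reduce to P and R, so they are equivalent.

Yes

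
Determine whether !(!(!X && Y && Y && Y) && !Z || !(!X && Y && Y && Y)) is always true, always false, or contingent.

contingent

!(!(!X && Y && Y && Y) && !Z || !(!X && Y && Y && Y))
= !!(!X && Y && Y && Y)
= !!(!X && Y && Y)
= !!(!X && Y)
= !X && Y
This depends on X, Y, so it is not a constant.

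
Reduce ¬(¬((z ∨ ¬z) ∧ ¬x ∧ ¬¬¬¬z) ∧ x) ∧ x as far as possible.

False

¬(¬((z ∨ ¬z) ∧ ¬x ∧ ¬¬¬¬z) ∧ x) ∧ x
= ¬(¬(¬x ∧ ¬¬¬¬z) ∧ x) ∧ x   — complement / identity
= ¬(¬(¬x ∧ ¬¬z) ∧ x) ∧ x   — double negation
= ¬((x ∨ ¬z) ∧ x) ∧ x   — De Morgan
= ¬x ∧ x   — absorption
= False   — complement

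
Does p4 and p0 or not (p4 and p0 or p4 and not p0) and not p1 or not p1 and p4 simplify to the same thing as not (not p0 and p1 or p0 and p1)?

No

E1: p4 and p0 or not (p4 and p0 or p4 and not p0) and not p1 or not p1 and p4
    = p4 and p0 or not p4 and not p1 or not p1 and p4   [distribution]
    = p4 and p0 or not p1   [distribution]
E2: not (not p0 and p1 or p0 and p1)
    = not p1   [distribution]
These differ: at p0=1, p1=1, p4=1, E1 = 1 but E2 = 0.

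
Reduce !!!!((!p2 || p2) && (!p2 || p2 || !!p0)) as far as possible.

true

!!!!((!p2 || p2) && (!p2 || p2 || !!p0))
= !!!!((!p2 || p2) && (!p2 || p2 || p0))
= !!!!(!p2 || p2)
= !!(!p2 || p2)
= !p2 || p2
= true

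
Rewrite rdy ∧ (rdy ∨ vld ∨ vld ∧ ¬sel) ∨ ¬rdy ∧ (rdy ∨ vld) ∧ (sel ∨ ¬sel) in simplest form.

rdy ∧ (rdy ∨ vld ∨ vld ∧ ¬sel) ∨ ¬rdy ∧ (rdy ∨ vld) ∧ (sel ∨ ¬sel)
= rdy ∧ (rdy ∨ vld) ∨ ¬rdy ∧ (rdy ∨ vld) ∧ (sel ∨ ¬sel)   — absorption
= rdy ∧ (rdy ∨ vld) ∨ ¬rdy ∧ (rdy ∨ vld)   — complement / identity
= rdy ∨ vld   — distribution

rdy ∨ vld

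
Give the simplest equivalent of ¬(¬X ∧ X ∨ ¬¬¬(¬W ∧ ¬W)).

¬W

¬(¬X ∧ X ∨ ¬¬¬(¬W ∧ ¬W))
= ¬(¬X ∧ X ∨ ¬¬(W ∨ W))   [De Morgan]
= ¬¬¬(W ∨ W)   [complement / identity]
= ¬(W ∨ W)   [double negation]
= ¬W   [idempotence]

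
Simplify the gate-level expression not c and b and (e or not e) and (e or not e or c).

not c and b and (e or not e) and (e or not e or c)
= not c and b and (e or not e)   (absorption)
= not c and b   (complement / identity)

not c and b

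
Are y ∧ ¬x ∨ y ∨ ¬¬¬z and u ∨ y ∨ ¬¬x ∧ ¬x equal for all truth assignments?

No

E1: y ∧ ¬x ∨ y ∨ ¬¬¬z
    = y ∧ ¬x ∨ y ∨ ¬z
    = y ∨ ¬z
E2: u ∨ y ∨ ¬¬x ∧ ¬x
    = u ∨ y ∨ x ∧ ¬x
    = u ∨ y
These differ: at u=0, x=1, y=0, z=0, E1 = 1 but E2 = 0.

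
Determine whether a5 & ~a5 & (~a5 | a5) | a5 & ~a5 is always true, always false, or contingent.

a5 & ~a5 & (~a5 | a5) | a5 & ~a5
= a5 & ~a5 | a5 & ~a5   (complement / identity)
= a5 & ~a5   (idempotence)
= 0   (complement)

always false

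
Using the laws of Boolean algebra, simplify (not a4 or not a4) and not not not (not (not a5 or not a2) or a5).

(not a4 or not a4) and not not not (not (not a5 or not a2) or a5)
= (not a4 or not a4) and not not not (a5 and a2 or a5)
= (not a4 or not a4) and not not not a5
= not a4 and not not not a5
= not a4 and not a5

not a4 and not a5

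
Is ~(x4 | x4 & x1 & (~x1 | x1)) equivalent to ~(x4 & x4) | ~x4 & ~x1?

Yes

E1: ~(x4 | x4 & x1 & (~x1 | x1))
    = ~(x4 | x4 & x1)
    = ~x4
E2: ~(x4 & x4) | ~x4 & ~x1
    = ~x4 | ~x4 & ~x1
    = ~x4
Both reduce to ~x4, so they are equivalent.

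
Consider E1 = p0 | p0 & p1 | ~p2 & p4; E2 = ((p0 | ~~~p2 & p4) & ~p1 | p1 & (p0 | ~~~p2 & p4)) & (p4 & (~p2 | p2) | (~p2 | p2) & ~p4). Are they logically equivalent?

Yes

E1: p0 | p0 & p1 | ~p2 & p4
    = p0 | ~p2 & p4   (absorption)
E2: ((p0 | ~~~p2 & p4) & ~p1 | p1 & (p0 | ~~~p2 & p4)) & (p4 & (~p2 | p2) | (~p2 | p2) & ~p4)
    = (p0 | ~~~p2 & p4) & (p4 & (~p2 | p2) | (~p2 | p2) & ~p4)   (distribution)
    = (p0 | ~~~p2 & p4) & (~p2 | p2)   (distribution)
    = (p0 | ~p2 & p4) & (~p2 | p2)   (double negation)
    = p0 | ~p2 & p4   (complement / identity)
Both reduce to p0 | ~p2 & p4, so they are equivalent.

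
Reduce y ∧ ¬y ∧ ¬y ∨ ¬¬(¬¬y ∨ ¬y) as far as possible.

True

y ∧ ¬y ∧ ¬y ∨ ¬¬(¬¬y ∨ ¬y)
= y ∧ ¬y ∨ ¬¬(¬¬y ∨ ¬y)   — idempotence
= ¬¬(¬¬y ∨ ¬y)   — complement / identity
= ¬¬(y ∨ ¬y)   — double negation
= y ∨ ¬y   — double negation
= True   — complement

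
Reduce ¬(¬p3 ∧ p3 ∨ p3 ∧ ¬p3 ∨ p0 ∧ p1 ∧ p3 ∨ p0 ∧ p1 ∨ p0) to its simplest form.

¬p0

¬(¬p3 ∧ p3 ∨ p3 ∧ ¬p3 ∨ p0 ∧ p1 ∧ p3 ∨ p0 ∧ p1 ∨ p0)
= ¬(¬p3 ∧ p3 ∨ p0 ∧ p1 ∧ p3 ∨ p0 ∧ p1 ∨ p0)   — complement / identity
= ¬(¬p3 ∧ p3 ∨ p0 ∧ p1 ∨ p0)   — absorption
= ¬(¬p3 ∧ p3 ∨ p0)   — absorption
= ¬p0   — complement / identity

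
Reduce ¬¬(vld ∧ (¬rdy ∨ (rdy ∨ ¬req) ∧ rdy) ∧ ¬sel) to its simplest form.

¬¬(vld ∧ (¬rdy ∨ (rdy ∨ ¬req) ∧ rdy) ∧ ¬sel)
= ¬¬(vld ∧ (¬rdy ∨ rdy) ∧ ¬sel)   (absorption)
= ¬¬(vld ∧ ¬sel)   (complement / identity)
= vld ∧ ¬sel   (double negation)

vld ∧ ¬sel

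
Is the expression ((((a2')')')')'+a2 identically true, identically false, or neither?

((((a2')')')')'+a2
= ((a2')')'+a2   (double negation)
= a2'+a2   (double negation)
= 1   (complement)

identically true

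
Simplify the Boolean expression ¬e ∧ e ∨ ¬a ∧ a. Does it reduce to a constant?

False

¬e ∧ e ∨ ¬a ∧ a
= ¬e ∧ e
= False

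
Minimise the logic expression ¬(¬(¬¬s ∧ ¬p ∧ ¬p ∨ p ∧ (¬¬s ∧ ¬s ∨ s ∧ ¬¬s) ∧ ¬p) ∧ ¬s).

¬(¬(¬¬s ∧ ¬p ∧ ¬p ∨ p ∧ (¬¬s ∧ ¬s ∨ s ∧ ¬¬s) ∧ ¬p) ∧ ¬s)
= ¬(¬(¬¬s ∧ ¬p ∧ ¬p ∨ p ∧ ¬¬s ∧ ¬p) ∧ ¬s)   [distribution]
= ¬(¬(¬¬s ∧ ¬p) ∧ ¬s)   [distribution]
= ¬(¬(s ∧ ¬p) ∧ ¬s)   [double negation]
= s ∧ ¬p ∨ s   [De Morgan]
= s   [absorption]

s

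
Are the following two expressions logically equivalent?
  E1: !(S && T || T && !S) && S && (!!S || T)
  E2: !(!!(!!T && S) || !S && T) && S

E1: !(S && T || T && !S) && S && (!!S || T)
    = !T && S && (!!S || T)   (distribution)
    = !T && S && (S || T)   (double negation)
    = !T && S   (absorption)
E2: !(!!(!!T && S) || !S && T) && S
    = !(!!(T && S) || !S && T) && S   (double negation)
    = !(T && S || !S && T) && S   (double negation)
    = !T && S   (distribution)
Both reduce to !T && S, so they are equivalent.

Yes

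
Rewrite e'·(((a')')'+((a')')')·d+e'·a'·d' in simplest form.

e'·a'

e'·(((a')')'+((a')')')·d+e'·a'·d'
= e'·((a')')'·d+e'·a'·d'
= e'·a'·d+e'·a'·d'
= e'·a'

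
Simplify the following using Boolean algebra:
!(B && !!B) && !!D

!B && D

!(B && !!B) && !!D
= !(B && B) && !!D   — double negation
= !(B && B) && D   — double negation
= !B && D   — idempotence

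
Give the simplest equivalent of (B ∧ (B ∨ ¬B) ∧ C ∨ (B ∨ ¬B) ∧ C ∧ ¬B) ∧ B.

(B ∧ (B ∨ ¬B) ∧ C ∨ (B ∨ ¬B) ∧ C ∧ ¬B) ∧ B
= (B ∨ ¬B) ∧ C ∧ B   [distribution]
= C ∧ B   [complement / identity]

C ∧ B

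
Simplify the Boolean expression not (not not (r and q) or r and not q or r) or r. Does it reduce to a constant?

True

not (not not (r and q) or r and not q or r) or r
= not (r and q or r and not q or r) or r   (double negation)
= not (r or r) or r   (distribution)
= not r or r   (idempotence)
= True   (complement)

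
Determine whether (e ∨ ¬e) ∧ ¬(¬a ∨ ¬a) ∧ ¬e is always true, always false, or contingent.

contingent

(e ∨ ¬e) ∧ ¬(¬a ∨ ¬a) ∧ ¬e
= (e ∨ ¬e) ∧ a ∧ a ∧ ¬e   — De Morgan
= a ∧ a ∧ ¬e   — complement / identity
= a ∧ ¬e   — idempotence
This depends on a, e, so it is not a constant.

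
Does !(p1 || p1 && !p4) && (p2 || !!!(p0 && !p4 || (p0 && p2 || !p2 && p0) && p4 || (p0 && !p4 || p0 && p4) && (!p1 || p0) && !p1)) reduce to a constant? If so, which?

no

!(p1 || p1 && !p4) && (p2 || !!!(p0 && !p4 || (p0 && p2 || !p2 && p0) && p4 || (p0 && !p4 || p0 && p4) && (!p1 || p0) && !p1))
= !(p1 || p1 && !p4) && (p2 || !(p0 && !p4 || (p0 && p2 || !p2 && p0) && p4 || (p0 && !p4 || p0 && p4) && (!p1 || p0) && !p1))
= !(p1 || p1 && !p4) && (p2 || !(p0 && !p4 || (p0 && p2 || !p2 && p0) && p4 || (p0 && !p4 || p0 && p4) && !p1))
= !p1 && (p2 || !(p0 && !p4 || (p0 && p2 || !p2 && p0) && p4 || (p0 && !p4 || p0 && p4) && !p1))
= !p1 && (p2 || !(p0 && !p4 || p0 && p4 || (p0 && !p4 || p0 && p4) && !p1))
= !p1 && (p2 || !(p0 && !p4 || p0 && p4))
= !p1 && (p2 || !p0)
This depends on p0, p1, p2, so it is not a constant.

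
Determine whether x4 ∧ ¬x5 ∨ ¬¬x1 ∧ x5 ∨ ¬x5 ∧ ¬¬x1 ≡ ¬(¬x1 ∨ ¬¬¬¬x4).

E1: x4 ∧ ¬x5 ∨ ¬¬x1 ∧ x5 ∨ ¬x5 ∧ ¬¬x1
    = x4 ∧ ¬x5 ∨ ¬¬x1
    = x4 ∧ ¬x5 ∨ x1
E2: ¬(¬x1 ∨ ¬¬¬¬x4)
    = ¬(¬x1 ∨ ¬¬x4)
    = x1 ∧ ¬x4
These differ: at x1=1, x4=1, x5=0, E1 = 1 but E2 = 0.

No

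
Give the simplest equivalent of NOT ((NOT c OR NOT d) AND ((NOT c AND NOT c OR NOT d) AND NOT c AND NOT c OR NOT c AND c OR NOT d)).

NOT ((NOT c OR NOT d) AND ((NOT c AND NOT c OR NOT d) AND NOT c AND NOT c OR NOT c AND c OR NOT d))
= NOT ((NOT c OR NOT d) AND (NOT c AND NOT c OR NOT c AND c OR NOT d))   (absorption)
= NOT ((NOT c OR NOT d) AND (NOT c OR NOT d))   (distribution)
= NOT (NOT c OR NOT d)   (idempotence)
= c AND d   (De Morgan)

c AND d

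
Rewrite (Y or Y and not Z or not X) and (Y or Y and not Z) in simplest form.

(Y or Y and not Z or not X) and (Y or Y and not Z)
= Y or Y and not Z
= Y

Y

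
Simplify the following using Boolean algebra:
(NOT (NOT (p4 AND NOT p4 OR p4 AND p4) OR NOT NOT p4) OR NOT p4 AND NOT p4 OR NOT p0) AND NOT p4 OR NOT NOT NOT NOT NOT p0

(NOT (NOT (p4 AND NOT p4 OR p4 AND p4) OR NOT NOT p4) OR NOT p4 AND NOT p4 OR NOT p0) AND NOT p4 OR NOT NOT NOT NOT NOT p0
= ((p4 AND NOT p4 OR p4 AND p4) AND NOT p4 OR NOT p4 AND NOT p4 OR NOT p0) AND NOT p4 OR NOT NOT NOT NOT NOT p0
= (p4 AND NOT p4 OR NOT p4 AND NOT p4 OR NOT p0) AND NOT p4 OR NOT NOT NOT NOT NOT p0
= (NOT p4 OR NOT p0) AND NOT p4 OR NOT NOT NOT NOT NOT p0
= NOT p4 OR NOT NOT NOT NOT NOT p0
= NOT p4 OR NOT NOT NOT p0
= NOT p4 OR NOT p0

NOT p4 OR NOT p0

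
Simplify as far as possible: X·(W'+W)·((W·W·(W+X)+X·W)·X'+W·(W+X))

X·W

X·(W'+W)·((W·W·(W+X)+X·W)·X'+W·(W+X))
= X·(W'+W)·((W·W+X·W)·X'+W·(W+X))
= X·(W'+W)·(W·(W+X)·X'+W·(W+X))
= X·(W·(W+X)·X'+W·(W+X))
= X·W·(W+X)
= X·W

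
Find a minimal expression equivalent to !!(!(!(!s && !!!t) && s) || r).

!s || r

!!(!(!(!s && !!!t) && s) || r)
= !!(!(!(!s && !t) && s) || r)   — double negation
= !!(!((s || t) && s) || r)   — De Morgan
= !((s || t) && s) || r   — double negation
= !s || r   — absorption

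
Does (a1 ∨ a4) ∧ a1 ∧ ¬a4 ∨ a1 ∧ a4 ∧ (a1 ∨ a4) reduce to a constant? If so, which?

(a1 ∨ a4) ∧ a1 ∧ ¬a4 ∨ a1 ∧ a4 ∧ (a1 ∨ a4)
= (a1 ∨ a4) ∧ (a1 ∧ ¬a4 ∨ a1 ∧ a4)   [distribution]
= (a1 ∨ a4) ∧ a1   [distribution]
= a1   [absorption]
This depends on a1, so it is not a constant.

no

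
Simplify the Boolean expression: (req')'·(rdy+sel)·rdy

(req')'·(rdy+sel)·rdy
= req·(rdy+sel)·rdy   (double negation)
= req·rdy   (absorption)

req·rdy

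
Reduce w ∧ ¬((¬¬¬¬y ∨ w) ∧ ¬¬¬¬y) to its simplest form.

w ∧ ¬((¬¬¬¬y ∨ w) ∧ ¬¬¬¬y)
= w ∧ ¬¬¬¬¬y   [absorption]
= w ∧ ¬¬¬y   [double negation]
= w ∧ ¬y   [double negation]

w ∧ ¬y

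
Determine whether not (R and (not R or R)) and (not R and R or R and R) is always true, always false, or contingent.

always false

not (R and (not R or R)) and (not R and R or R and R)
= not (R and (not R or R)) and R   [distribution]
= not R and R   [complement / identity]
= False   [complement]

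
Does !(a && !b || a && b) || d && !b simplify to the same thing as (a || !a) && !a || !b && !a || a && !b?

E1: !(a && !b || a && b) || d && !b
    = !a || d && !b
E2: (a || !a) && !a || !b && !a || a && !b
    = (a || !a) && !a || !b
    = !a || !b
These differ: at a=1, b=0, d=0, E1 = 0 but E2 = 1.

No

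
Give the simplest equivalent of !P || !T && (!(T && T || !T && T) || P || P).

!P || !T

!P || !T && (!(T && T || !T && T) || P || P)
= !P || !T && (!(T && T || !T && T) || P)   — idempotence
= !P || !T && (!(T && T) || P)   — complement / identity
= !P || !T && (!T || P)   — idempotence
= !P || !T   — absorption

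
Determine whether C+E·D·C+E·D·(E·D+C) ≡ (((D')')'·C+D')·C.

E1: C+E·D·C+E·D·(E·D+C)
    = C+E·D·C+E·D   [absorption]
    = C+E·D   [absorption]
E2: (((D')')'·C+D')·C
    = (D'·C+D')·C   [double negation]
    = D'·C   [absorption]
These differ: at C=1, D=1, E=1, E1 = 1 but E2 = 0.

No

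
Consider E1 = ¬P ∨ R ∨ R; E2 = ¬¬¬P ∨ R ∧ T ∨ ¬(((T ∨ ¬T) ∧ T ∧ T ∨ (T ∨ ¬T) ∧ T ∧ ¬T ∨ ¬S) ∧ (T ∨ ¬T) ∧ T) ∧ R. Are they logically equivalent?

E1: ¬P ∨ R ∨ R
    = ¬P ∨ R
E2: ¬¬¬P ∨ R ∧ T ∨ ¬(((T ∨ ¬T) ∧ T ∧ T ∨ (T ∨ ¬T) ∧ T ∧ ¬T ∨ ¬S) ∧ (T ∨ ¬T) ∧ T) ∧ R
    = ¬¬¬P ∨ R ∧ T ∨ ¬(((T ∨ ¬T) ∧ T ∨ ¬S) ∧ (T ∨ ¬T) ∧ T) ∧ R
    = ¬¬¬P ∨ R ∧ T ∨ ¬((T ∨ ¬T) ∧ T) ∧ R
    = ¬¬¬P ∨ R ∧ T ∨ ¬T ∧ R
    = ¬¬¬P ∨ R
    = ¬P ∨ R
Both reduce to ¬P ∨ R, so they are equivalent.

Yes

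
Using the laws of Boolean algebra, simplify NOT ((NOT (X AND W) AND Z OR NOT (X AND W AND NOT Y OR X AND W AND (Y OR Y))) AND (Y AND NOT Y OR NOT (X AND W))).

NOT ((NOT (X AND W) AND Z OR NOT (X AND W AND NOT Y OR X AND W AND (Y OR Y))) AND (Y AND NOT Y OR NOT (X AND W)))
= NOT ((NOT (X AND W) AND Z OR NOT (X AND W AND NOT Y OR X AND W AND Y)) AND (Y AND NOT Y OR NOT (X AND W)))   — idempotence
= NOT ((NOT (X AND W) AND Z OR NOT (X AND W)) AND (Y AND NOT Y OR NOT (X AND W)))   — distribution
= NOT ((NOT (X AND W) AND Z OR NOT (X AND W)) AND NOT (X AND W))   — complement / identity
= NOT (NOT (X AND W) AND NOT (X AND W))   — absorption
= NOT NOT (X AND W)   — idempotence
= X AND W   — double negation

X AND W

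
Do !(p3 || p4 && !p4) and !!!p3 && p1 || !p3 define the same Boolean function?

Yes

E1: !(p3 || p4 && !p4)
    = !p3
E2: !!!p3 && p1 || !p3
    = !p3 && p1 || !p3
    = !p3
Both reduce to !p3, so they are equivalent.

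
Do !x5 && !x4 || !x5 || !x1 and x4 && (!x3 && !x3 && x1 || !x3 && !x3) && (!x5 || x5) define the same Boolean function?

No

E1: !x5 && !x4 || !x5 || !x1
    = !x5 || !x1   (absorption)
E2: x4 && (!x3 && !x3 && x1 || !x3 && !x3) && (!x5 || x5)
    = x4 && !x3 && !x3 && (!x5 || x5)   (absorption)
    = x4 && !x3 && !x3   (complement / identity)
    = x4 && !x3   (idempotence)
These differ: at x1=0, x3=1, x4=0, x5=0, E1 = 1 but E2 = 0.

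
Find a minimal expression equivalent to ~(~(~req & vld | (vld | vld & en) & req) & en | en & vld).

~(~(~req & vld | (vld | vld & en) & req) & en | en & vld)
= ~(~(~req & vld | vld & req) & en | en & vld)   — absorption
= ~(~vld & en | en & vld)   — distribution
= ~en   — distribution

~en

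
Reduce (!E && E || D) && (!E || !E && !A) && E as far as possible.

false

(!E && E || D) && (!E || !E && !A) && E
= (!E && E || D) && !E && E   [absorption]
= !E && E   [absorption]
= false   [complement]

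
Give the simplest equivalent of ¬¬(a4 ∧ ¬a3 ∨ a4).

a4

¬¬(a4 ∧ ¬a3 ∨ a4)
= ¬¬a4   (absorption)
= a4   (double negation)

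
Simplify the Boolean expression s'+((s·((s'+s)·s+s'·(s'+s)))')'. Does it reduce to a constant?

s'+((s·((s'+s)·s+s'·(s'+s)))')'
= s'+s·((s'+s)·s+s'·(s'+s))   (double negation)
= s'+s·(s'+s)   (distribution)
= s'+s   (complement / identity)
= 1   (complement)

1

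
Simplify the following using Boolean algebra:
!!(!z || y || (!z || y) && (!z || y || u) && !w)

!z || y

!!(!z || y || (!z || y) && (!z || y || u) && !w)
= !z || y || (!z || y) && (!z || y || u) && !w
= !z || y || (!z || y) && !w
= !z || y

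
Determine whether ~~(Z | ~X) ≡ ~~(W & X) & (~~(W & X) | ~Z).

No

E1: ~~(Z | ~X)
    = Z | ~X
E2: ~~(W & X) & (~~(W & X) | ~Z)
    = ~~(W & X)
    = W & X
These differ: at W=0, X=0, Z=1, E1 = 1 but E2 = 0.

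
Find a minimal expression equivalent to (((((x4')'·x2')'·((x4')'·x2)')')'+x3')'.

x4·x3

(((((x4')'·x2')'·((x4')'·x2)')')'+x3')'
= (((x4')'·x2'+(x4')'·x2)'+x3')'   — De Morgan
= (((x4')')'+x3')'   — distribution
= (x4')'·x3   — De Morgan
= x4·x3   — double negation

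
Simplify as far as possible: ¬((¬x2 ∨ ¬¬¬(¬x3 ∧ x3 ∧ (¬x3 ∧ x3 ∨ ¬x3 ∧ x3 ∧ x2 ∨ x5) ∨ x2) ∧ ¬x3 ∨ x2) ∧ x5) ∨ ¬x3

¬((¬x2 ∨ ¬¬¬(¬x3 ∧ x3 ∧ (¬x3 ∧ x3 ∨ ¬x3 ∧ x3 ∧ x2 ∨ x5) ∨ x2) ∧ ¬x3 ∨ x2) ∧ x5) ∨ ¬x3
= ¬((¬x2 ∨ ¬¬¬(¬x3 ∧ x3 ∧ (¬x3 ∧ x3 ∨ x5) ∨ x2) ∧ ¬x3 ∨ x2) ∧ x5) ∨ ¬x3   (absorption)
= ¬((¬x2 ∨ ¬¬¬(¬x3 ∧ x3 ∨ x2) ∧ ¬x3 ∨ x2) ∧ x5) ∨ ¬x3   (absorption)
= ¬((¬x2 ∨ ¬¬¬x2 ∧ ¬x3 ∨ x2) ∧ x5) ∨ ¬x3   (complement / identity)
= ¬((¬x2 ∨ ¬x2 ∧ ¬x3 ∨ x2) ∧ x5) ∨ ¬x3   (double negation)
= ¬((¬x2 ∨ x2) ∧ x5) ∨ ¬x3   (absorption)
= ¬x5 ∨ ¬x3   (complement / identity)

¬x5 ∨ ¬x3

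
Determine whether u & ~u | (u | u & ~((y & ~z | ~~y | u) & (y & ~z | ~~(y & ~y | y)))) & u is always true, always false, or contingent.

contingent

u & ~u | (u | u & ~((y & ~z | ~~y | u) & (y & ~z | ~~(y & ~y | y)))) & u
= u & ~u | (u | u & ~((y & ~z | ~~y | u) & (y & ~z | ~~y))) & u   (complement / identity)
= u & ~u | (u | u & ~(y & ~z | ~~y)) & u   (absorption)
= u & ~u | (u | u & ~(y & ~z | y)) & u   (double negation)
= u & ~u | (u | u & ~y) & u   (absorption)
= u & ~u | u & u   (absorption)
= u   (distribution)
This depends on u, so it is not a constant.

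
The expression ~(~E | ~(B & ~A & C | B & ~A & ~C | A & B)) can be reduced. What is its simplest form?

E & B

~(~E | ~(B & ~A & C | B & ~A & ~C | A & B))
= ~(~E | ~(B & ~A | A & B))
= E & (B & ~A | A & B)
= E & B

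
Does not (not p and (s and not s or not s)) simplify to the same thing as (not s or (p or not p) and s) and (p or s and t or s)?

Yes

E1: not (not p and (s and not s or not s))
    = not (not p and not s)
    = p or s
E2: (not s or (p or not p) and s) and (p or s and t or s)
    = (not s or s) and (p or s and t or s)
    = p or s and t or s
    = p or s
Both reduce to p or s, so they are equivalent.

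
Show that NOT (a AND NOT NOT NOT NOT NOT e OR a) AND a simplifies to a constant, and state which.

FALSE

NOT (a AND NOT NOT NOT NOT NOT e OR a) AND a
= NOT (a AND NOT NOT NOT e OR a) AND a   [double negation]
= NOT (a AND NOT e OR a) AND a   [double negation]
= NOT a AND a   [absorption]
= FALSE   [complement]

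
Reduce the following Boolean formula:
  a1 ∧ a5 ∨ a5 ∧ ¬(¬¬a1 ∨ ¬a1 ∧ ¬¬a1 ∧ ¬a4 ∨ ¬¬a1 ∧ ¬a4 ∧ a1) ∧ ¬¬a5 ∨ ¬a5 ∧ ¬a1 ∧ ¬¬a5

a5

a1 ∧ a5 ∨ a5 ∧ ¬(¬¬a1 ∨ ¬a1 ∧ ¬¬a1 ∧ ¬a4 ∨ ¬¬a1 ∧ ¬a4 ∧ a1) ∧ ¬¬a5 ∨ ¬a5 ∧ ¬a1 ∧ ¬¬a5
= a1 ∧ a5 ∨ a5 ∧ ¬(¬¬a1 ∨ ¬¬a1 ∧ ¬a4) ∧ ¬¬a5 ∨ ¬a5 ∧ ¬a1 ∧ ¬¬a5   — distribution
= a1 ∧ a5 ∨ a5 ∧ ¬¬¬a1 ∧ ¬¬a5 ∨ ¬a5 ∧ ¬a1 ∧ ¬¬a5   — absorption
= a1 ∧ a5 ∨ a5 ∧ ¬a1 ∧ ¬¬a5 ∨ ¬a5 ∧ ¬a1 ∧ ¬¬a5   — double negation
= a1 ∧ a5 ∨ ¬a1 ∧ ¬¬a5   — distribution
= a1 ∧ a5 ∨ ¬a1 ∧ a5   — double negation
= a5   — distribution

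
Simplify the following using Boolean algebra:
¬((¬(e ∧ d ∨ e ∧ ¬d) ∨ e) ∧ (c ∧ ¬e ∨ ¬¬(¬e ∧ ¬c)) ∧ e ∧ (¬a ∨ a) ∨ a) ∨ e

¬a ∨ e

¬((¬(e ∧ d ∨ e ∧ ¬d) ∨ e) ∧ (c ∧ ¬e ∨ ¬¬(¬e ∧ ¬c)) ∧ e ∧ (¬a ∨ a) ∨ a) ∨ e
= ¬((¬e ∨ e) ∧ (c ∧ ¬e ∨ ¬¬(¬e ∧ ¬c)) ∧ e ∧ (¬a ∨ a) ∨ a) ∨ e   — distribution
= ¬((¬e ∨ e) ∧ (c ∧ ¬e ∨ ¬e ∧ ¬c) ∧ e ∧ (¬a ∨ a) ∨ a) ∨ e   — double negation
= ¬((¬e ∨ e) ∧ ¬e ∧ e ∧ (¬a ∨ a) ∨ a) ∨ e   — distribution
= ¬((¬e ∨ e) ∧ ¬e ∧ e ∨ a) ∨ e   — complement / identity
= ¬(¬e ∧ e ∨ a) ∨ e   — complement / identity
= ¬a ∨ e   — complement / identity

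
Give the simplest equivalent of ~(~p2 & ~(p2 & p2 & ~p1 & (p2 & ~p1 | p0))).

~(~p2 & ~(p2 & p2 & ~p1 & (p2 & ~p1 | p0)))
= p2 | p2 & p2 & ~p1 & (p2 & ~p1 | p0)   [De Morgan]
= p2 | p2 & ~p1 & (p2 & ~p1 | p0)   [idempotence]
= p2 | p2 & ~p1   [absorption]
= p2   [absorption]

p2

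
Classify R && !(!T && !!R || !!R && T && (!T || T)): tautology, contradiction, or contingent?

R && !(!T && !!R || !!R && T && (!T || T))
= R && !(!T && !!R || !!R && T)   — complement / identity
= R && !!!R   — distribution
= R && !R   — double negation
= false   — complement

contradiction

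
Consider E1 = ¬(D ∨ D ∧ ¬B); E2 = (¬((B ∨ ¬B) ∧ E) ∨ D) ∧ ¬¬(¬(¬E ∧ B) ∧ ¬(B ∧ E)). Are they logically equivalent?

E1: ¬(D ∨ D ∧ ¬B)
    = ¬D
E2: (¬((B ∨ ¬B) ∧ E) ∨ D) ∧ ¬¬(¬(¬E ∧ B) ∧ ¬(B ∧ E))
    = (¬E ∨ D) ∧ ¬¬(¬(¬E ∧ B) ∧ ¬(B ∧ E))
    = (¬E ∨ D) ∧ ¬(¬E ∧ B ∨ B ∧ E)
    = (¬E ∨ D) ∧ ¬B
These differ: at B=0, D=1, E=0, E1 = 0 but E2 = 1.

No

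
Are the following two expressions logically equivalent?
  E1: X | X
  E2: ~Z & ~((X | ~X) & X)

No

E1: X | X
    = X   [idempotence]
E2: ~Z & ~((X | ~X) & X)
    = ~Z & ~X   [complement / identity]
These differ: at X=1, Z=0, E1 = 1 but E2 = 0.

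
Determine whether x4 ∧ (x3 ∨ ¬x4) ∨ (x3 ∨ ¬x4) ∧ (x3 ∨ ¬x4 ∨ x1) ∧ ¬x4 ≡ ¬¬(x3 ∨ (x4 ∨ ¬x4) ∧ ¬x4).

E1: x4 ∧ (x3 ∨ ¬x4) ∨ (x3 ∨ ¬x4) ∧ (x3 ∨ ¬x4 ∨ x1) ∧ ¬x4
    = x4 ∧ (x3 ∨ ¬x4) ∨ (x3 ∨ ¬x4) ∧ ¬x4   — absorption
    = x3 ∨ ¬x4   — distribution
E2: ¬¬(x3 ∨ (x4 ∨ ¬x4) ∧ ¬x4)
    = ¬¬(x3 ∨ ¬x4)   — complement / identity
    = x3 ∨ ¬x4   — double negation
Both reduce to x3 ∨ ¬x4, so they are equivalent.

Yes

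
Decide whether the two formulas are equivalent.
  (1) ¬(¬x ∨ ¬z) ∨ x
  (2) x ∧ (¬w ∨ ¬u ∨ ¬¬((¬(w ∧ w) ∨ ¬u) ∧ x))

No

E1: ¬(¬x ∨ ¬z) ∨ x
    = x ∧ z ∨ x   — De Morgan
    = x   — absorption
E2: x ∧ (¬w ∨ ¬u ∨ ¬¬((¬(w ∧ w) ∨ ¬u) ∧ x))
    = x ∧ (¬w ∨ ¬u ∨ (¬(w ∧ w) ∨ ¬u) ∧ x)   — double negation
    = x ∧ (¬w ∨ ¬u ∨ (¬w ∨ ¬u) ∧ x)   — idempotence
    = x ∧ (¬w ∨ ¬u)   — absorption
These differ: at u=1, w=1, x=1, z=0, E1 = 1 but E2 = 0.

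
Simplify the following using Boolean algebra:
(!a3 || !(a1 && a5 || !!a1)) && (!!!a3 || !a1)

(!a3 || !(a1 && a5 || !!a1)) && (!!!a3 || !a1)
= (!a3 || !(a1 && a5 || !!a1)) && (!a3 || !a1)   — double negation
= (!a3 || !(a1 && a5 || a1)) && (!a3 || !a1)   — double negation
= (!a3 || !a1) && (!a3 || !a1)   — absorption
= !a3 || !a1   — idempotence

!a3 || !a1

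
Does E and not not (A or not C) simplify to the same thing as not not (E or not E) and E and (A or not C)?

E1: E and not not (A or not C)
    = E and (A or not C)   — double negation
E2: not not (E or not E) and E and (A or not C)
    = (E or not E) and E and (A or not C)   — double negation
    = E and (A or not C)   — complement / identity
Both reduce to E and (A or not C), so they are equivalent.

Yes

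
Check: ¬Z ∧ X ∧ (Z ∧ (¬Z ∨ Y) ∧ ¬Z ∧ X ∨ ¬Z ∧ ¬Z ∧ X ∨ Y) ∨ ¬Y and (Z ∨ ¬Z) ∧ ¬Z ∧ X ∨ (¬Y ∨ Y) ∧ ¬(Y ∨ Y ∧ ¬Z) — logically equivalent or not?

E1: ¬Z ∧ X ∧ (Z ∧ (¬Z ∨ Y) ∧ ¬Z ∧ X ∨ ¬Z ∧ ¬Z ∧ X ∨ Y) ∨ ¬Y
    = ¬Z ∧ X ∧ (Z ∧ ¬Z ∧ X ∨ ¬Z ∧ ¬Z ∧ X ∨ Y) ∨ ¬Y   (absorption)
    = ¬Z ∧ X ∧ (¬Z ∧ X ∨ Y) ∨ ¬Y   (distribution)
    = ¬Z ∧ X ∨ ¬Y   (absorption)
E2: (Z ∨ ¬Z) ∧ ¬Z ∧ X ∨ (¬Y ∨ Y) ∧ ¬(Y ∨ Y ∧ ¬Z)
    = ¬Z ∧ X ∨ (¬Y ∨ Y) ∧ ¬(Y ∨ Y ∧ ¬Z)   (complement / identity)
    = ¬Z ∧ X ∨ ¬(Y ∨ Y ∧ ¬Z)   (complement / identity)
    = ¬Z ∧ X ∨ ¬Y   (absorption)
Both reduce to ¬Z ∧ X ∨ ¬Y, so they are equivalent.

Yes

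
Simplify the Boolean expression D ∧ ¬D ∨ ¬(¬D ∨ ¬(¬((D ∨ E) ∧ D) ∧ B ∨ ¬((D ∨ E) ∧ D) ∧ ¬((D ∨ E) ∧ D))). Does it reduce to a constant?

D ∧ ¬D ∨ ¬(¬D ∨ ¬(¬((D ∨ E) ∧ D) ∧ B ∨ ¬((D ∨ E) ∧ D) ∧ ¬((D ∨ E) ∧ D)))
= D ∧ ¬D ∨ ¬(¬D ∨ ¬(¬((D ∨ E) ∧ D) ∧ B ∨ ¬((D ∨ E) ∧ D)))   (idempotence)
= D ∧ ¬D ∨ D ∧ (¬((D ∨ E) ∧ D) ∧ B ∨ ¬((D ∨ E) ∧ D))   (De Morgan)
= D ∧ ¬D ∨ D ∧ ¬((D ∨ E) ∧ D)   (absorption)
= D ∧ ¬D ∨ D ∧ ¬D   (absorption)
= D ∧ ¬D   (idempotence)
= False   (complement)

False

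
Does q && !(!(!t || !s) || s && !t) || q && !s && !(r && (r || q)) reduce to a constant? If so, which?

q && !(!(!t || !s) || s && !t) || q && !s && !(r && (r || q))
= q && !(t && s || s && !t) || q && !s && !(r && (r || q))   — De Morgan
= q && !(t && s || s && !t) || q && !s && !r   — absorption
= q && !s || q && !s && !r   — distribution
= q && !s   — absorption
This depends on q, s, so it is not a constant.

no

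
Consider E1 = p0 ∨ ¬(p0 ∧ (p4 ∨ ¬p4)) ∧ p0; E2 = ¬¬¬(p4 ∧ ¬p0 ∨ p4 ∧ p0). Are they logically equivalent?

E1: p0 ∨ ¬(p0 ∧ (p4 ∨ ¬p4)) ∧ p0
    = p0 ∨ ¬p0 ∧ p0   — complement / identity
    = p0   — complement / identity
E2: ¬¬¬(p4 ∧ ¬p0 ∨ p4 ∧ p0)
    = ¬¬¬p4   — distribution
    = ¬p4   — double negation
These differ: at p0=0, p4=0, E1 = 0 but E2 = 1.

No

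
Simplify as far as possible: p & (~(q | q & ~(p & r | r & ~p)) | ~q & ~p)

p & ~q

p & (~(q | q & ~(p & r | r & ~p)) | ~q & ~p)
= p & (~(q | q & ~r) | ~q & ~p)   (distribution)
= p & (~q | ~q & ~p)   (absorption)
= p & ~q   (absorption)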